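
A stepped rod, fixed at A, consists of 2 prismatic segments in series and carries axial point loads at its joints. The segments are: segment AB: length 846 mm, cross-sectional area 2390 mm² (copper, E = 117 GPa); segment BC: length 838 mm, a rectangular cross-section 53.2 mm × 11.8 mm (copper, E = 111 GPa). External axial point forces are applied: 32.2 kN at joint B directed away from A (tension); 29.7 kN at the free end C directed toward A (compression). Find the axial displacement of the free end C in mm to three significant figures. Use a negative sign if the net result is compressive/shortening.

-0.350 mm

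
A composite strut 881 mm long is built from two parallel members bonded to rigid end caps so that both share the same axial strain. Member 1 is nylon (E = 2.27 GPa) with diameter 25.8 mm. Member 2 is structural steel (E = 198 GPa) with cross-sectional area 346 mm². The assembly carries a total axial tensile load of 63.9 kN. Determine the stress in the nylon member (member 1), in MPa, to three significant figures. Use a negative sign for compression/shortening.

2.08 MPa

A_1 = 522.8 mm².
Equal strain + equilibrium ⇒ each member carries load in proportion to AE: A₁E₁ = 1187000 N, A₂E₂ = 68510000 N, ΣAE = 69690000 N.
σ₁ = P·E₁/ΣAE = 63900·2270/69690000 = 2.081 MPa.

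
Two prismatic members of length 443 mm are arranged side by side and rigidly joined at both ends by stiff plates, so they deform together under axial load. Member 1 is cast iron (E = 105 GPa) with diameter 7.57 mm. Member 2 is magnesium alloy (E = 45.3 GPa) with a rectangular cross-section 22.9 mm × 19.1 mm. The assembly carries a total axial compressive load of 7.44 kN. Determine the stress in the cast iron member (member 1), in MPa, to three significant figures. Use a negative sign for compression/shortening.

-31.8 MPa

A_1 = 45.01 mm².
A_2 = 437.4 mm².
Equal strain + equilibrium ⇒ each member carries load in proportion to AE: A₁E₁ = 4726000 N, A₂E₂ = 19810000 N, ΣAE = 24540000 N.
σ₁ = P·E₁/ΣAE = -7440·105000/24540000 = -31.83 MPa.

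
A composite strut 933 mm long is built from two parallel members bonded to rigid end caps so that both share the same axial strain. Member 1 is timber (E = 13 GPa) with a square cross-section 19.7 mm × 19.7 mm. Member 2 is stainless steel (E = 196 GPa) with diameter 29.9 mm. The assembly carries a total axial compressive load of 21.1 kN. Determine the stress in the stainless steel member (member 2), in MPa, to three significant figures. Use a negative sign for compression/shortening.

A_1 = 388.1 mm².
A_2 = 702.2 mm².
Equal strain + equilibrium ⇒ each member carries load in proportion to AE: A₁E₁ = 5045000 N, A₂E₂ = 137600000 N, ΣAE = 142700000 N.
σ₂ = P·E₂/ΣAE = -21100·196000/142700000 = -28.99 MPa.

-29.0 MPa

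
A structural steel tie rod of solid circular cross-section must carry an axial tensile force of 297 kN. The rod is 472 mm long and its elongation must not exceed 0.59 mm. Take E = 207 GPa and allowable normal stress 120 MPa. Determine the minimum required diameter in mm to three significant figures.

56.1 mm

Required area A ≥ P/σ_allow = 297000/120 = 2475 mm².
For a solid circular section, d ≥ √(4A/π) = 56.14 mm.
Elongation limit: A ≥ PL/(Eδ_allow) = 297000·472/(207000·0.59) = 1148 mm² ⇒ d ≥ 38.23 mm.
The stress limit governs.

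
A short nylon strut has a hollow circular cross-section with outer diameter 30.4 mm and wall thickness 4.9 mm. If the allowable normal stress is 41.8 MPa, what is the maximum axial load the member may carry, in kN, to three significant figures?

16.4 kN

A = 392.5 mm².
P_max = σ_allow · A = 41.8 · 392.5 = 16410 N = 16.41 kN.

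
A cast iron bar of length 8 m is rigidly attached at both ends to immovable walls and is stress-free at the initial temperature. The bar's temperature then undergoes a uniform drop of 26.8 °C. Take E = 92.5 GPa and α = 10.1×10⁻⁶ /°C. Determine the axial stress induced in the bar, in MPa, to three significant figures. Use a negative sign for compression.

25.0 MPa

Free thermal expansion αLΔT = 10.1e-6 · 8000 · -26.8 = -2.165 mm.
The walls impose strain ε = −(-2.165)/8000 = 2.7068e-04; σ = Eε = 92500 · 2.7068e-04 = 25.04 MPa.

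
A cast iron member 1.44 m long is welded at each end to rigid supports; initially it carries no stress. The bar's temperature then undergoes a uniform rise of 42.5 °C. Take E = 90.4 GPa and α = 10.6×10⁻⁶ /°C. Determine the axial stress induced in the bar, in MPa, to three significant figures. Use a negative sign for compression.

-40.7 MPa

Free thermal expansion αLΔT = 10.6e-6 · 1440 · 42.5 = 0.6487 mm.
The walls impose strain ε = −(0.6487)/1440 = -4.5050e-04; σ = Eε = 90400 · -4.5050e-04 = -40.73 MPa.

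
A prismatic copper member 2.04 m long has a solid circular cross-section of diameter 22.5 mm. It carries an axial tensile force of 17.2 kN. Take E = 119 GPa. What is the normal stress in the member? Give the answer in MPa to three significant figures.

A = 397.6 mm².
σ = N/A = 17200/397.6 = 43.26 MPa.

43.3 MPa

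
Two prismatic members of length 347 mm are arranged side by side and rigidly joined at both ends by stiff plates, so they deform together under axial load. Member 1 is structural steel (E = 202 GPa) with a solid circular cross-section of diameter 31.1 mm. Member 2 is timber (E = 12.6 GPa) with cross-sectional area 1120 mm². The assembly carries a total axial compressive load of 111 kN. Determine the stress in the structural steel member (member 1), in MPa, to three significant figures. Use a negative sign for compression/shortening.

A_1 = 759.6 mm².
Equal strain + equilibrium ⇒ each member carries load in proportion to AE: A₁E₁ = 153400000 N, A₂E₂ = 14110000 N, ΣAE = 167600000 N.
σ₁ = P·E₁/ΣAE = -111000·202000/167600000 = -133.8 MPa.

-134 MPa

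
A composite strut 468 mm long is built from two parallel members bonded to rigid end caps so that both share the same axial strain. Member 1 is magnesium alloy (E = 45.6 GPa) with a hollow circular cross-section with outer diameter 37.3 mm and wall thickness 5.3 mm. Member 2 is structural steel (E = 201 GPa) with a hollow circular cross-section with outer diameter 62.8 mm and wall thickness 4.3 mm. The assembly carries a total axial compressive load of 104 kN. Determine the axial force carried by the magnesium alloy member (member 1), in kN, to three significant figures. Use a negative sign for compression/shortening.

A_1 = 532.8 mm².
A_2 = 790.3 mm².
Equal strain + equilibrium ⇒ each member carries load in proportion to AE: A₁E₁ = 24300000 N, A₂E₂ = 158800000 N, ΣAE = 183100000 N.
F₁ = P·A₁E₁/ΣAE = -104000·24300000/183100000 = -13800 N.

-13.8 kN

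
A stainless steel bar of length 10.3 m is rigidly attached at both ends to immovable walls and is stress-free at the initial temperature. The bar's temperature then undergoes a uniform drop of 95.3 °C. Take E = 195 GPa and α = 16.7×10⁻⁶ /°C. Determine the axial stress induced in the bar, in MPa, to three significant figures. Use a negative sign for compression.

Free thermal expansion αLΔT = 16.7e-6 · 10300 · -95.3 = -16.39 mm.
The walls impose strain ε = −(-16.39)/10300 = 1.5915e-03; σ = Eε = 195000 · 1.5915e-03 = 310.3 MPa.

310 MPa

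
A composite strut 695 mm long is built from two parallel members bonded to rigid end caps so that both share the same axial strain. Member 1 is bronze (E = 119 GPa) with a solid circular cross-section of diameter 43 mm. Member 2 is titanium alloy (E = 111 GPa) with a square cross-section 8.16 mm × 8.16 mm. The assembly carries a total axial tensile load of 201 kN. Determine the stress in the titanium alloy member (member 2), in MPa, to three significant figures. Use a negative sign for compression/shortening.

A_1 = 1452 mm².
A_2 = 66.59 mm².
Equal strain + equilibrium ⇒ each member carries load in proportion to AE: A₁E₁ = 172800000 N, A₂E₂ = 7391000 N, ΣAE = 180200000 N.
σ₂ = P·E₂/ΣAE = 201000·111000/180200000 = 123.8 MPa.

124 MPa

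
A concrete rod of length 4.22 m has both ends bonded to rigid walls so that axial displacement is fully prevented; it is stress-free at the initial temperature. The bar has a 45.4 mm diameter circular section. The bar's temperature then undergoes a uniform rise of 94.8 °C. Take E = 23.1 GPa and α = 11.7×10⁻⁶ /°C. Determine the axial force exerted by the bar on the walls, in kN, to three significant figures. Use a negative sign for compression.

-41.5 kN

Free thermal expansion αLΔT = 11.7e-6 · 4220 · 94.8 = 4.681 mm.
The walls impose strain ε = −(4.681)/4220 = -1.1092e-03; σ = Eε = 23100 · -1.1092e-03 = -25.62 MPa.
Wall reaction R = σ·A = -25.62·1619 = -41480 N = -41.48 kN.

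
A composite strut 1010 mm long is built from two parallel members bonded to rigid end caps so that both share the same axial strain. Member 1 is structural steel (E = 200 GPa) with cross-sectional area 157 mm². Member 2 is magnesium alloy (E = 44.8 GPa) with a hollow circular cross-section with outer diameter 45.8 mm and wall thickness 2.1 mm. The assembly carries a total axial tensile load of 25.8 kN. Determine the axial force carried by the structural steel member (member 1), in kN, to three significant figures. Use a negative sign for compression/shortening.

A_2 = 288.3 mm².
Equal strain + equilibrium ⇒ each member carries load in proportion to AE: A₁E₁ = 31400000 N, A₂E₂ = 12920000 N, ΣAE = 44320000 N.
F₁ = P·A₁E₁/ΣAE = 25800·31400000/44320000 = 18280 N.

18.3 kN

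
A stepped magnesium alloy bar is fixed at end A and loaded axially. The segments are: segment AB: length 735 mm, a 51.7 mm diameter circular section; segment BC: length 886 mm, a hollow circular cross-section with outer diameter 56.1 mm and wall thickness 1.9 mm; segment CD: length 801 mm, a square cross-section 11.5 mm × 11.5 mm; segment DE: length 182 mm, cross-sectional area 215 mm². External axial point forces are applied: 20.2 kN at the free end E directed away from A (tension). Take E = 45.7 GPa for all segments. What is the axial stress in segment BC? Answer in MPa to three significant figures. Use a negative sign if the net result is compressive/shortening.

Internal axial forces (sectioning from the free end, tension +): N_DE = 20.2 kN, N_CD = 20.2 kN, N_BC = 20.2 kN, N_AB = 20.2 kN.
A_BC = 323.5 mm².
σ_BC = N_BC/A_BC = 20200/323.5 = 62.44 MPa.

62.4 MPa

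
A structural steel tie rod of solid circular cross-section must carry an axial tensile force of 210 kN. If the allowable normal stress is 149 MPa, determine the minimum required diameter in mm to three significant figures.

42.4 mm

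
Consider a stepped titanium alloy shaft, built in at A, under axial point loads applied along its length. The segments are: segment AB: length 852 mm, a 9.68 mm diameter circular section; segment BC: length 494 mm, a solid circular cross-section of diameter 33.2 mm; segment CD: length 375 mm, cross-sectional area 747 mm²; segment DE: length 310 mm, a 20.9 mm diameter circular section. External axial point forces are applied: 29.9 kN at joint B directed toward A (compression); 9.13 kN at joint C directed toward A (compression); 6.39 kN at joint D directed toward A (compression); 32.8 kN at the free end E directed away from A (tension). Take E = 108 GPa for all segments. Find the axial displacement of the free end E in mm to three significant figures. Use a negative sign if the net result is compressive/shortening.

-0.864 mm

Internal axial forces (sectioning from the free end, tension +): N_DE = 32.8 kN, N_CD = 26.41 kN, N_BC = 17.28 kN, N_AB = -12.62 kN.
A_AB = 73.59 mm².
A_BC = 865.7 mm².
A_DE = 343.1 mm².
δ_AB = -12620·852/(73.59·108000) = -1.353 mm
δ_BC = 17280·494/(865.7·108000) = 0.0913 mm
δ_CD = 26410·375/(747·108000) = 0.1228 mm
δ_DE = 32800·310/(343.1·108000) = 0.2744 mm
δ = Σδ_i = -0.8643 mm.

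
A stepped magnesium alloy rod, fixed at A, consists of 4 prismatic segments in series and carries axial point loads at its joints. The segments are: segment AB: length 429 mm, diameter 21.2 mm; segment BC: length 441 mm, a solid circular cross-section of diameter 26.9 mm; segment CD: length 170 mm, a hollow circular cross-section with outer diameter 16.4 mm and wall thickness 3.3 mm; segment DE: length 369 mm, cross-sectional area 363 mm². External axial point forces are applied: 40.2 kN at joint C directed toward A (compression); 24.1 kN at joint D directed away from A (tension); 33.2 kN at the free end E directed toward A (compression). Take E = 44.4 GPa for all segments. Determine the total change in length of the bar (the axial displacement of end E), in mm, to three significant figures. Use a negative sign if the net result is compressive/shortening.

Internal axial forces (sectioning from the free end, tension +): N_DE = -33.2 kN, N_CD = -9.1 kN, N_BC = -49.3 kN, N_AB = -49.3 kN.
A_AB = 353 mm².
A_BC = 568.3 mm².
A_CD = 135.8 mm².
δ_AB = -49300·429/(353·44400) = -1.349 mm
δ_BC = -49300·441/(568.3·44400) = -0.8616 mm
δ_CD = -9100·170/(135.8·44400) = -0.2566 mm
δ_DE = -33200·369/(363·44400) = -0.7601 mm
δ = Σδ_i = -3.228 mm.

-3.23 mm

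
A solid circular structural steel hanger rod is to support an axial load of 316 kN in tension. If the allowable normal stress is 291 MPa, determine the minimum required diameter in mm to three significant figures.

Required area A ≥ P/σ_allow = 316000/291 = 1086 mm².
For a solid circular section, d ≥ √(4A/π) = 37.18 mm.

37.2 mm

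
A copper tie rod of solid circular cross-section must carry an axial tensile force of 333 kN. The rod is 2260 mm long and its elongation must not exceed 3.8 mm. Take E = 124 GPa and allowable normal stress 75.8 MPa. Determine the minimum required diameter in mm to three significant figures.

74.8 mm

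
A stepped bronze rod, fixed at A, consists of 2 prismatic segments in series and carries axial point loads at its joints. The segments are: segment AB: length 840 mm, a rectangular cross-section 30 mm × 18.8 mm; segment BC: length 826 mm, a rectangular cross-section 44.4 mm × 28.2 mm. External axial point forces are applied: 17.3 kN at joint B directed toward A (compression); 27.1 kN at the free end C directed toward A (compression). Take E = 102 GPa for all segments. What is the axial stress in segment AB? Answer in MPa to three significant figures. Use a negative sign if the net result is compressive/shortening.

Internal axial forces (sectioning from the free end, tension +): N_BC = -27.1 kN, N_AB = -44.4 kN.
A_AB = 564 mm².
σ_AB = N_AB/A_AB = -44400/564 = -78.72 MPa.

-78.7 MPa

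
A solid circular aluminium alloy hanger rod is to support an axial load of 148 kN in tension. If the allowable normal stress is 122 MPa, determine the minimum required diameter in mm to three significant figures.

39.3 mm

Required area A ≥ P/σ_allow = 148000/122 = 1213 mm².
For a solid circular section, d ≥ √(4A/π) = 39.3 mm.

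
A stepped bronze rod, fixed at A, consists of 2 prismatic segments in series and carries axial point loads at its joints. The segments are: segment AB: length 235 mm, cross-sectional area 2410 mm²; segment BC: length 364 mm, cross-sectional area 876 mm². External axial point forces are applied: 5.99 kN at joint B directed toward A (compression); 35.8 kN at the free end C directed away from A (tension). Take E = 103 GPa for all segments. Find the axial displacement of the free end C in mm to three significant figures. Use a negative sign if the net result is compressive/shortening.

0.173 mm

Internal axial forces (sectioning from the free end, tension +): N_BC = 35.8 kN, N_AB = 29.81 kN.
δ_AB = 29810·235/(2410·103000) = 0.02822 mm
δ_BC = 35800·364/(876·103000) = 0.1444 mm
δ = Σδ_i = 0.1726 mm.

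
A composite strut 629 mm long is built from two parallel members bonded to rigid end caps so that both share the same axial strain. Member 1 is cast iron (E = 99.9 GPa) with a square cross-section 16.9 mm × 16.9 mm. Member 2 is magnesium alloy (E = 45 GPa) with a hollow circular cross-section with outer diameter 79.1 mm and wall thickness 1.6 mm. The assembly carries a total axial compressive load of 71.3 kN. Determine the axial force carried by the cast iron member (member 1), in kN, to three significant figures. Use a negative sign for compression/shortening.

A_1 = 285.6 mm².
A_2 = 389.6 mm².
Equal strain + equilibrium ⇒ each member carries load in proportion to AE: A₁E₁ = 28530000 N, A₂E₂ = 17530000 N, ΣAE = 46060000 N.
F₁ = P·A₁E₁/ΣAE = -71300·28530000/46060000 = -44170 N.

-44.2 kN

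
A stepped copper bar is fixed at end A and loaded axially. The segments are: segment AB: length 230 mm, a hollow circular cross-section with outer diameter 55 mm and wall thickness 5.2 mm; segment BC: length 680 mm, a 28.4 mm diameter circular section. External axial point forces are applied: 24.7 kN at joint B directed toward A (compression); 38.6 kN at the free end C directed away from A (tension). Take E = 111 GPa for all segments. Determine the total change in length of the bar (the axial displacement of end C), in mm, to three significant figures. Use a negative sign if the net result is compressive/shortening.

0.409 mm

Internal axial forces (sectioning from the free end, tension +): N_BC = 38.6 kN, N_AB = 13.9 kN.
A_AB = 813.5 mm².
A_BC = 633.5 mm².
δ_AB = 13900·230/(813.5·111000) = 0.0354 mm
δ_BC = 38600·680/(633.5·111000) = 0.3733 mm
δ = Σδ_i = 0.4087 mm.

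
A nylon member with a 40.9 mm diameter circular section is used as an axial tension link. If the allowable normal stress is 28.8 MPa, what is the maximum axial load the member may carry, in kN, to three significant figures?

37.8 kN

A = 1314 mm².
P_max = σ_allow · A = 28.8 · 1314 = 37840 N = 37.84 kN.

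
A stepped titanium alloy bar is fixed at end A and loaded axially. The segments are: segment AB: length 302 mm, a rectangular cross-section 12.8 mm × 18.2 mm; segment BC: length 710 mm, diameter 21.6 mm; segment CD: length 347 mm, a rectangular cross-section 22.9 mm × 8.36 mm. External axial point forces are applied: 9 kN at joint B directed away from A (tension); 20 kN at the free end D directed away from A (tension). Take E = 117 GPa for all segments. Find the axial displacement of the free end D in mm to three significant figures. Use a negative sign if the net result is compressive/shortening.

Internal axial forces (sectioning from the free end, tension +): N_CD = 20 kN, N_BC = 20 kN, N_AB = 29 kN.
A_AB = 233 mm².
A_BC = 366.4 mm².
A_CD = 191.4 mm².
δ_AB = 29000·302/(233·117000) = 0.3213 mm
δ_BC = 20000·710/(366.4·117000) = 0.3312 mm
δ_CD = 20000·347/(191.4·117000) = 0.3098 mm
δ = Σδ_i = 0.9624 mm.

0.962 mm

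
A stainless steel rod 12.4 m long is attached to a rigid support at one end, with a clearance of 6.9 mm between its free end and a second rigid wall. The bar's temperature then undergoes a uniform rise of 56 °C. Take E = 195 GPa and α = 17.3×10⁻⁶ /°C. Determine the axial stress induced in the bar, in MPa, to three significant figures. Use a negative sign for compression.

-80.4 MPa

Free thermal expansion αLΔT = 17.3e-6 · 12400 · 56 = 12.01 mm.
The walls engage after the gap closes; constrained expansion = 12.01 − 6.9 = 5.113 mm.
The walls impose strain ε = −(5.113)/12400 = -4.1235e-04; σ = Eε = 195000 · -4.1235e-04 = -80.41 MPa.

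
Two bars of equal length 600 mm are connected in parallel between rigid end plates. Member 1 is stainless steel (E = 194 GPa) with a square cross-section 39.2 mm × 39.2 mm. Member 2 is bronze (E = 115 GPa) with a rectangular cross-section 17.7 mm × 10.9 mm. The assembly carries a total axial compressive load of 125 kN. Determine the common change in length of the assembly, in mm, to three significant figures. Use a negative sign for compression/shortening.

-0.234 mm

A_1 = 1537 mm².
A_2 = 192.9 mm².
Equal strain + equilibrium ⇒ each member carries load in proportion to AE: A₁E₁ = 298100000 N, A₂E₂ = 22190000 N, ΣAE = 320300000 N.
δ = PL/ΣAE = -125000·600/320300000 = -0.2342 mm.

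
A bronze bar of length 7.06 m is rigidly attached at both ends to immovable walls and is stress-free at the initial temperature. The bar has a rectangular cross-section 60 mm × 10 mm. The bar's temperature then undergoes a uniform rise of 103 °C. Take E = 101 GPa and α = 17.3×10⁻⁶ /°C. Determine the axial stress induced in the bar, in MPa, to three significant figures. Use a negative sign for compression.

-180 MPa

Free thermal expansion αLΔT = 17.3e-6 · 7060 · 103 = 12.58 mm.
The walls impose strain ε = −(12.58)/7060 = -1.7819e-03; σ = Eε = 101000 · -1.7819e-03 = -180 MPa.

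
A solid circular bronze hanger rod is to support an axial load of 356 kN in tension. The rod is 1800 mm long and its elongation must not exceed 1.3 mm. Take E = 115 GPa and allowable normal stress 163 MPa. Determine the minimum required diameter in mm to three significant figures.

73.9 mm

Required area A ≥ P/σ_allow = 356000/163 = 2184 mm².
For a solid circular section, d ≥ √(4A/π) = 52.73 mm.
Elongation limit: A ≥ PL/(Eδ_allow) = 356000·1800/(115000·1.3) = 4286 mm² ⇒ d ≥ 73.87 mm.
The elongation limit governs.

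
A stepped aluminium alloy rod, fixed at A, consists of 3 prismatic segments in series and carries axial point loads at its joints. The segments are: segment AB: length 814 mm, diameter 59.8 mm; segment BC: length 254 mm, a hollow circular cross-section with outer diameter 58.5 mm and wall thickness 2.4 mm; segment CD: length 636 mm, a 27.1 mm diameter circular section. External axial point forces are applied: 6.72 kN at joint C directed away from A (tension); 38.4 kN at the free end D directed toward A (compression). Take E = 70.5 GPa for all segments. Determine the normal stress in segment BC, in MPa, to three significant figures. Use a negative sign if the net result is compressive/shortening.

-74.9 MPa

Internal axial forces (sectioning from the free end, tension +): N_CD = -38.4 kN, N_BC = -31.68 kN, N_AB = -31.68 kN.
A_BC = 423 mm².
σ_BC = N_BC/A_BC = -31680/423 = -74.9 MPa.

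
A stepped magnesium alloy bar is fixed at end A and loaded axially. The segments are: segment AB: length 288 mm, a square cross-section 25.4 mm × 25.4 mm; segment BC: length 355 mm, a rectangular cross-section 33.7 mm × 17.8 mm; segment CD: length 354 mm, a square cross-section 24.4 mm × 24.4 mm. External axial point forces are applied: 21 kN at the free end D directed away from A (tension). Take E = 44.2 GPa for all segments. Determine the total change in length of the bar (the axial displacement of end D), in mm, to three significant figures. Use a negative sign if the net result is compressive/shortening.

Internal axial forces (sectioning from the free end, tension +): N_CD = 21 kN, N_BC = 21 kN, N_AB = 21 kN.
A_AB = 645.2 mm².
A_BC = 599.9 mm².
A_CD = 595.4 mm².
δ_AB = 21000·288/(645.2·44200) = 0.2121 mm
δ_BC = 21000·355/(599.9·44200) = 0.2812 mm
δ_CD = 21000·354/(595.4·44200) = 0.2825 mm
δ = Σδ_i = 0.7758 mm.

0.776 mm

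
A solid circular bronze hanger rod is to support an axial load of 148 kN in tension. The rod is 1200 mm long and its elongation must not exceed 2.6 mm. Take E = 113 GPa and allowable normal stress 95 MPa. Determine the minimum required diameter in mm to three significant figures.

Required area A ≥ P/σ_allow = 148000/95 = 1558 mm².
For a solid circular section, d ≥ √(4A/π) = 44.54 mm.
Elongation limit: A ≥ PL/(Eδ_allow) = 148000·1200/(113000·2.6) = 604.5 mm² ⇒ d ≥ 27.74 mm.
The stress limit governs.

44.5 mm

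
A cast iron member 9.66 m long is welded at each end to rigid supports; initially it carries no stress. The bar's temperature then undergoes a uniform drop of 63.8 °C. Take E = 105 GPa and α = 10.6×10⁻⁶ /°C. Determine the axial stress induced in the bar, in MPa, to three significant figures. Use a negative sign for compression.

Free thermal expansion αLΔT = 10.6e-6 · 9660 · -63.8 = -6.533 mm.
The walls impose strain ε = −(-6.533)/9660 = 6.7628e-04; σ = Eε = 105000 · 6.7628e-04 = 71.01 MPa.

71.0 MPa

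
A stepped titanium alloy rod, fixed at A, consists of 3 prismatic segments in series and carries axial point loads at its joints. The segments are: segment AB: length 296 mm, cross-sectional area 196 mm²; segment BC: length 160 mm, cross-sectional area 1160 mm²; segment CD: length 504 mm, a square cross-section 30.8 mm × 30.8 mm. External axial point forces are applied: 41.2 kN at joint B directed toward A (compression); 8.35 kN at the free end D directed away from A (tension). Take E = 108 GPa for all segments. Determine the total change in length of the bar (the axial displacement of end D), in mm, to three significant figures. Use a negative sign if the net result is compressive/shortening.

-0.408 mm

Internal axial forces (sectioning from the free end, tension +): N_CD = 8.35 kN, N_BC = 8.35 kN, N_AB = -32.85 kN.
A_CD = 948.6 mm².
δ_AB = -32850·296/(196·108000) = -0.4594 mm
δ_BC = 8350·160/(1160·108000) = 0.01066 mm
δ_CD = 8350·504/(948.6·108000) = 0.04108 mm
δ = Σδ_i = -0.4076 mm.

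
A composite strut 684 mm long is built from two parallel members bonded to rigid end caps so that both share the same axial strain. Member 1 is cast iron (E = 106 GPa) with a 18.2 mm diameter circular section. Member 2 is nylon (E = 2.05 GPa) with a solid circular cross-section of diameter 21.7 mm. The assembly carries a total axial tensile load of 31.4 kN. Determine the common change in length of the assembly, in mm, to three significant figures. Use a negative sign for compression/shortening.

A_1 = 260.2 mm².
A_2 = 369.8 mm².
Equal strain + equilibrium ⇒ each member carries load in proportion to AE: A₁E₁ = 27580000 N, A₂E₂ = 758200 N, ΣAE = 28330000 N.
δ = PL/ΣAE = 31400·684/28330000 = 0.758 mm.

0.758 mm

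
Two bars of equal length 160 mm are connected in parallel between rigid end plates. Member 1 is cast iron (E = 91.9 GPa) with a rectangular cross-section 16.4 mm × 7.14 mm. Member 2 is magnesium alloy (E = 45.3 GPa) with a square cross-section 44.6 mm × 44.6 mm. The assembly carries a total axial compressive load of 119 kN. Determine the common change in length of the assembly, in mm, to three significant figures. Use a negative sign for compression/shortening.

-0.189 mm

A_1 = 117.1 mm².
A_2 = 1989 mm².
Equal strain + equilibrium ⇒ each member carries load in proportion to AE: A₁E₁ = 10760000 N, A₂E₂ = 90110000 N, ΣAE = 100900000 N.
δ = PL/ΣAE = -119000·160/100900000 = -0.1888 mm.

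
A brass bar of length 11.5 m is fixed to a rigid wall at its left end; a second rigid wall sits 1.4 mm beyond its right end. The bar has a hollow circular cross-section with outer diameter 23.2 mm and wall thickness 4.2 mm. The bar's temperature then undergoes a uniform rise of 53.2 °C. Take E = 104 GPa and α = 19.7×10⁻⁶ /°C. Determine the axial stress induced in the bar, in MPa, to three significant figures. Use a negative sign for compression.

-96.3 MPa

Free thermal expansion αLΔT = 19.7e-6 · 11500 · 53.2 = 12.05 mm.
The walls engage after the gap closes; constrained expansion = 12.05 − 1.4 = 10.65 mm.
The walls impose strain ε = −(10.65)/11500 = -9.2630e-04; σ = Eε = 104000 · -9.2630e-04 = -96.34 MPa.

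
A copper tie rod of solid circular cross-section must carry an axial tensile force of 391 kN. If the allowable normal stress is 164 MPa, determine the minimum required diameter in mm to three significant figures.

Required area A ≥ P/σ_allow = 391000/164 = 2384 mm².
For a solid circular section, d ≥ √(4A/π) = 55.1 mm.

55.1 mm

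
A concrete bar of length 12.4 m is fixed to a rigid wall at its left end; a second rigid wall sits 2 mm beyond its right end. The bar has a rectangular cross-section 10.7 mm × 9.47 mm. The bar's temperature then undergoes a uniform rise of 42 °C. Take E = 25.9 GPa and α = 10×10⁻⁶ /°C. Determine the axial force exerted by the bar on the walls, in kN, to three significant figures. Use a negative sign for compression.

Free thermal expansion αLΔT = 10e-6 · 12400 · 42 = 5.208 mm.
The walls engage after the gap closes; constrained expansion = 5.208 − 2 = 3.208 mm.
The walls impose strain ε = −(3.208)/12400 = -2.5871e-04; σ = Eε = 25900 · -2.5871e-04 = -6.701 MPa.
Wall reaction R = σ·A = -6.701·101.3 = -679 N = -0.679 kN.

-0.679 kN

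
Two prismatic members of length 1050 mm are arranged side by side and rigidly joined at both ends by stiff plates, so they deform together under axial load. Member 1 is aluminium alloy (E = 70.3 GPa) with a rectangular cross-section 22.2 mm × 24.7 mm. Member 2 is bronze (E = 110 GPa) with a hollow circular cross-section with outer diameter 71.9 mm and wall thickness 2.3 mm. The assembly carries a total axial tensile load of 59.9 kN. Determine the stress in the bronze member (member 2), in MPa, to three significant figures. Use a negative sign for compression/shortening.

70.2 MPa

A_1 = 548.3 mm².
A_2 = 502.9 mm².
Equal strain + equilibrium ⇒ each member carries load in proportion to AE: A₁E₁ = 38550000 N, A₂E₂ = 55320000 N, ΣAE = 93870000 N.
σ₂ = P·E₂/ΣAE = 59900·110000/93870000 = 70.19 MPa.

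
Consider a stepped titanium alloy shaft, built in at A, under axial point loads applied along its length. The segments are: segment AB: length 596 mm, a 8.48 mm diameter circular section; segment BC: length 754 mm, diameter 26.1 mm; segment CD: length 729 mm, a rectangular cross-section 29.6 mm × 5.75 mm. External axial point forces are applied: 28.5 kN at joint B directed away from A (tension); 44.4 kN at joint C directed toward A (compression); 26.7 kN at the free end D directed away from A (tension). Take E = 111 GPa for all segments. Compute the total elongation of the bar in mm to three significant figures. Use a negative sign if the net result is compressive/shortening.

1.83 mm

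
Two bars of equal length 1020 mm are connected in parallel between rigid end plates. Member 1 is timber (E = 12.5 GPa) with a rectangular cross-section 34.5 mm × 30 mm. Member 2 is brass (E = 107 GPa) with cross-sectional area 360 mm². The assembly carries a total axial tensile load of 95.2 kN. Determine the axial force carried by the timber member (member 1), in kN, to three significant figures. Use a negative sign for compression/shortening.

23.9 kN

A_1 = 1035 mm².
Equal strain + equilibrium ⇒ each member carries load in proportion to AE: A₁E₁ = 12940000 N, A₂E₂ = 38520000 N, ΣAE = 51460000 N.
F₁ = P·A₁E₁/ΣAE = 95200·12940000/51460000 = 23940 N.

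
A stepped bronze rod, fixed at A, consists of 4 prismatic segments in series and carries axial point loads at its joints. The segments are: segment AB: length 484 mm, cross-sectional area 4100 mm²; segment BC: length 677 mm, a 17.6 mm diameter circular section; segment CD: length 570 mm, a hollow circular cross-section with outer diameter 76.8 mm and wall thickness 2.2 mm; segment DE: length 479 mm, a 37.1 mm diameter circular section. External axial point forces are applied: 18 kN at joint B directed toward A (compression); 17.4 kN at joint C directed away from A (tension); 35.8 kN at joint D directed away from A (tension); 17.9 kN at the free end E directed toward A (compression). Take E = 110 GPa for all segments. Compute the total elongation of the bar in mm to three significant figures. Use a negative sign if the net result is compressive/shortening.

Internal axial forces (sectioning from the free end, tension +): N_DE = -17.9 kN, N_CD = 17.9 kN, N_BC = 35.3 kN, N_AB = 17.3 kN.
A_BC = 243.3 mm².
A_CD = 515.6 mm².
A_DE = 1081 mm².
δ_AB = 17300·484/(4100·110000) = 0.01857 mm
δ_BC = 35300·677/(243.3·110000) = 0.893 mm
δ_CD = 17900·570/(515.6·110000) = 0.1799 mm
δ_DE = -17900·479/(1081·110000) = -0.0721 mm
δ = Σδ_i = 1.019 mm.

1.02 mm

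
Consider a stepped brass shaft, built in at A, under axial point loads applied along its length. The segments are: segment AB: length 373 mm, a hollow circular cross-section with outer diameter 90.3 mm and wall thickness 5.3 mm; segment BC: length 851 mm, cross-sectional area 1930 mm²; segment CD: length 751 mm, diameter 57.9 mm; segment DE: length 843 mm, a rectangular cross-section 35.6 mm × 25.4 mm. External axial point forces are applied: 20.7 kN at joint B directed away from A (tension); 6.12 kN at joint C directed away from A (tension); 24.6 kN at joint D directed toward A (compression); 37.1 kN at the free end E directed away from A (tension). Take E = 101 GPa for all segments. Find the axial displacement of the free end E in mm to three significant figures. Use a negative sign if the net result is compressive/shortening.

0.562 mm

Internal axial forces (sectioning from the free end, tension +): N_DE = 37.1 kN, N_CD = 12.5 kN, N_BC = 18.62 kN, N_AB = 39.32 kN.
A_AB = 1415 mm².
A_CD = 2633 mm².
A_DE = 904.2 mm².
δ_AB = 39320·373/(1415·101000) = 0.1026 mm
δ_BC = 18620·851/(1930·101000) = 0.08129 mm
δ_CD = 12500·751/(2633·101000) = 0.0353 mm
δ_DE = 37100·843/(904.2·101000) = 0.3424 mm
δ = Σδ_i = 0.5616 mm.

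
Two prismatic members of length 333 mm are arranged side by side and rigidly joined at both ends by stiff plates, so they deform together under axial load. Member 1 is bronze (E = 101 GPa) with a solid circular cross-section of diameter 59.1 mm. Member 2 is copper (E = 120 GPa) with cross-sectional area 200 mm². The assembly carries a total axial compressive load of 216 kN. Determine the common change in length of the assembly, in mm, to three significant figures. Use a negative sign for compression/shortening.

-0.239 mm

A_1 = 2743 mm².
Equal strain + equilibrium ⇒ each member carries load in proportion to AE: A₁E₁ = 277100000 N, A₂E₂ = 24000000 N, ΣAE = 301100000 N.
δ = PL/ΣAE = -216000·333/301100000 = -0.2389 mm.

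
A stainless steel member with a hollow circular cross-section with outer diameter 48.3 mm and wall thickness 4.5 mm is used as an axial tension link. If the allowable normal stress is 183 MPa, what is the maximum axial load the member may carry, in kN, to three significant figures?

113 kN

A = 619.2 mm².
P_max = σ_allow · A = 183 · 619.2 = 113300 N = 113.3 kN.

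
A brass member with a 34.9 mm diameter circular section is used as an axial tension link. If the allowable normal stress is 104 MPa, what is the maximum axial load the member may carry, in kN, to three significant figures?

A = 956.6 mm².
P_max = σ_allow · A = 104 · 956.6 = 99490 N = 99.49 kN.

99.5 kN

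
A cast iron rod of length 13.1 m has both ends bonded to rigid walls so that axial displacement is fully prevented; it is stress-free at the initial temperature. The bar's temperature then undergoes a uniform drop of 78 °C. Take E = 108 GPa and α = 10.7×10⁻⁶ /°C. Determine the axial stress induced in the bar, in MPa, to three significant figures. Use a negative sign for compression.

Free thermal expansion αLΔT = 10.7e-6 · 13100 · -78 = -10.93 mm.
The walls impose strain ε = −(-10.93)/13100 = 8.3460e-04; σ = Eε = 108000 · 8.3460e-04 = 90.14 MPa.

90.1 MPa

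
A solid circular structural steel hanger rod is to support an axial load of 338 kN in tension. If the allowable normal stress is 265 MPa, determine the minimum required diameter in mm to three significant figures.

40.3 mm

Required area A ≥ P/σ_allow = 338000/265 = 1275 mm².
For a solid circular section, d ≥ √(4A/π) = 40.3 mm.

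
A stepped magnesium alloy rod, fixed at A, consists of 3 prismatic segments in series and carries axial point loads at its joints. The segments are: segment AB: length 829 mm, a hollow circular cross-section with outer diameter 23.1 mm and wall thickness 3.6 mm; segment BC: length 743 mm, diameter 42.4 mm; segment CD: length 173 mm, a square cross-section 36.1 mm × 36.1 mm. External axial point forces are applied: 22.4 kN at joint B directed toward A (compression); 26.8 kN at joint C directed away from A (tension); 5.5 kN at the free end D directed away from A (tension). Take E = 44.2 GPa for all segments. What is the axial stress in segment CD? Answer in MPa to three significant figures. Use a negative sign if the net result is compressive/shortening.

4.22 MPa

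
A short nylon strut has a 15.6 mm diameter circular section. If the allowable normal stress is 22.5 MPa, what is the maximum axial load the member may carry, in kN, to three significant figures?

A = 191.1 mm².
P_max = σ_allow · A = 22.5 · 191.1 = 4301 N = 4.301 kN.

4.30 kN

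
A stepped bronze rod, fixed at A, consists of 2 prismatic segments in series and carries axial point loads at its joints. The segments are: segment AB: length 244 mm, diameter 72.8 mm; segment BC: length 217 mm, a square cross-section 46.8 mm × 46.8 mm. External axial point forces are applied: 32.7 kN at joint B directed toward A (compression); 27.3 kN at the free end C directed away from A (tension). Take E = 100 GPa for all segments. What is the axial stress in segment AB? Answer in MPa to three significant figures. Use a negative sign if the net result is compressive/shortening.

Internal axial forces (sectioning from the free end, tension +): N_BC = 27.3 kN, N_AB = -5.4 kN.
A_AB = 4162 mm².
σ_AB = N_AB/A_AB = -5400/4162 = -1.297 MPa.

-1.30 MPa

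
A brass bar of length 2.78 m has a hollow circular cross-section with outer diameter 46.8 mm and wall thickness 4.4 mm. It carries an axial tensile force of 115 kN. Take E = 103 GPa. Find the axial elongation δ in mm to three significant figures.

5.30 mm

A = 586.1 mm².
δ_mech = NL/(AE) = 115000·2780/(586.1·103000) = 5.296 mm.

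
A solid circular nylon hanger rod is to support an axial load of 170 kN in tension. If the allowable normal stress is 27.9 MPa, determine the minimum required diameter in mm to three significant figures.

88.1 mm

Required area A ≥ P/σ_allow = 170000/27.9 = 6093 mm².
For a solid circular section, d ≥ √(4A/π) = 88.08 mm.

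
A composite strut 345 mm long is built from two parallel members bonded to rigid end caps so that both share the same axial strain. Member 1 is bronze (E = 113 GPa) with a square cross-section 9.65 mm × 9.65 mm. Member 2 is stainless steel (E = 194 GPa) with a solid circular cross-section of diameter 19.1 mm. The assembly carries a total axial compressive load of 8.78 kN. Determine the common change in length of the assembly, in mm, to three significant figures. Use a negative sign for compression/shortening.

A_1 = 93.12 mm².
A_2 = 286.5 mm².
Equal strain + equilibrium ⇒ each member carries load in proportion to AE: A₁E₁ = 10520000 N, A₂E₂ = 55590000 N, ΣAE = 66110000 N.
δ = PL/ΣAE = -8780·345/66110000 = -0.04582 mm.

-0.0458 mm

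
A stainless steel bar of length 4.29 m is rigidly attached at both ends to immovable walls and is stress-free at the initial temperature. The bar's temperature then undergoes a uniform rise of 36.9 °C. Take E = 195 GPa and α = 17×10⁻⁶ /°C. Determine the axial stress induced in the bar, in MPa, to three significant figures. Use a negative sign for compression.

-122 MPa

Free thermal expansion αLΔT = 17e-6 · 4290 · 36.9 = 2.691 mm.
The walls impose strain ε = −(2.691)/4290 = -6.2730e-04; σ = Eε = 195000 · -6.2730e-04 = -122.3 MPa.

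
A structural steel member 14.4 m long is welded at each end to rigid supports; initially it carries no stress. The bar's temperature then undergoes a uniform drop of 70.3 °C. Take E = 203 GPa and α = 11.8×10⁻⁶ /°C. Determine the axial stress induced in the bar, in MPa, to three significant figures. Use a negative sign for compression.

168 MPa

Free thermal expansion αLΔT = 11.8e-6 · 14400 · -70.3 = -11.95 mm.
The walls impose strain ε = −(-11.95)/14400 = 8.2954e-04; σ = Eε = 203000 · 8.2954e-04 = 168.4 MPa.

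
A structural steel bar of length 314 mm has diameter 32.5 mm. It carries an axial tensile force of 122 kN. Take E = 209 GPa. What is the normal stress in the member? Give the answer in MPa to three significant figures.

147 MPa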